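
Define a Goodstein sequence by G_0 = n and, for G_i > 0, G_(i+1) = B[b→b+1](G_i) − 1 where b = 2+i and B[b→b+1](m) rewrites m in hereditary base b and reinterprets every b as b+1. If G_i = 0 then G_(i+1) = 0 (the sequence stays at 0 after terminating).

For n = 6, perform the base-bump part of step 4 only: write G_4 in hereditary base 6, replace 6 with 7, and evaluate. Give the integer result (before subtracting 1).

98040

G_0 = 6. HB_2(6) = 2^2 + 2. Bump = 30. G_1 = 29.
G_1 = 29. HB_3(29) = 3^3 + 2. Bump = 258. G_2 = 257.
G_2 = 257. HB_4(257) = 4^4 + 1. Bump = 3126. G_3 = 3125.
G_3 = 3125. HB_5(3125) = 5^5. Bump = 46656. G_4 = 46655.
G_4 = 46655. HB_6(46655) = 5·6^5 + 5·6^4 + 5·6^3 + 5·6^2 + 5·6 + 5. Bump = 98040. G_5 = 98039.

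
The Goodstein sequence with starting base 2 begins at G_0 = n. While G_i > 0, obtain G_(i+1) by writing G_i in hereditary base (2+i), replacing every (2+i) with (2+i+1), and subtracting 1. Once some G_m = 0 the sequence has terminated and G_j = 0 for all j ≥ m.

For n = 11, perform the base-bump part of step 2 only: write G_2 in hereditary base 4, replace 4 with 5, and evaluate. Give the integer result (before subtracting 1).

15628

(0) 11|_2 = 2^(2 + 1) + 2 + 1 ↦ 3^(3 + 1) + 3 + 1|_3 = 85 ⇒ 84
(1) 84|_3 = 3^(3 + 1) + 3 ↦ 4^(4 + 1) + 4|_4 = 1028 ⇒ 1027
(2) 1027|_4 = 4^(4 + 1) + 3 ↦ 5^(5 + 1) + 3|_5 = 15628 ⇒ 15627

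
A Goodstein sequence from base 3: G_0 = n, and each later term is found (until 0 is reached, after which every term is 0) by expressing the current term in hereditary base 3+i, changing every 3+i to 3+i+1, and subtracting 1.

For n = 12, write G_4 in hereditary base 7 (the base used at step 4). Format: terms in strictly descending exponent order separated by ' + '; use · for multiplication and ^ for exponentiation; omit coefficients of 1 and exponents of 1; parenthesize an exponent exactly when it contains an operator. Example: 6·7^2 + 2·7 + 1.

G_0=12  [base 3] 3^2 + 3  →[3↦4]→  4^2 + 4 = 20  −1 ⇒ G_1=19
G_1=19  [base 4] 4^2 + 3  →[4↦5]→  5^2 + 3 = 28  −1 ⇒ G_2=27
G_2=27  [base 5] 5^2 + 2  →[5↦6]→  6^2 + 2 = 38  −1 ⇒ G_3=37
G_3=37  [base 6] 6^2 + 1  →[6↦7]→  7^2 + 1 = 50  −1 ⇒ G_4=49
G_4=49  [base 7] 7^2  →[7↦8]→  8^2 = 64  −1 ⇒ G_5=63

7^2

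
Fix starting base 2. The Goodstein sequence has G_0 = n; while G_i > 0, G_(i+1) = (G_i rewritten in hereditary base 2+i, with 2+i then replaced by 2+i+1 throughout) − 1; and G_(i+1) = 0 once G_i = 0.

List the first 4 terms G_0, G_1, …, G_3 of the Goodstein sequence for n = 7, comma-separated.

7, 30, 259, 3127

base 2: 7 = 2^2 + 2 + 1; at 3: 3^3 + 3 + 1 = 31; next = 30
base 3: 30 = 3^3 + 3; at 4: 4^4 + 4 = 260; next = 259
base 4: 259 = 4^4 + 3; at 5: 5^5 + 3 = 3128; next = 3127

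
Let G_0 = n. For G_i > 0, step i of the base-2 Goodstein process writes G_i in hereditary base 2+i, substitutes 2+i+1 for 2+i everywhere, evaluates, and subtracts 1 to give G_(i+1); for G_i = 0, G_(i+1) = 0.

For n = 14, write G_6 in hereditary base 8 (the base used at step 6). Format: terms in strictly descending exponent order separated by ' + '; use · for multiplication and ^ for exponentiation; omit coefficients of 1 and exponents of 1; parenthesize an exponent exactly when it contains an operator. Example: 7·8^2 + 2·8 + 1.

8^(8 + 1) + 5·8^5 + 5·8^4 + 5·8^3 + 5·8^2 + 5·8 + 3

G_0=14  [base 2] 2^(2 + 1) + 2^2 + 2  →[2↦3]→  3^(3 + 1) + 3^3 + 3 = 111  −1 ⇒ G_1=110
G_1=110  [base 3] 3^(3 + 1) + 3^3 + 2  →[3↦4]→  4^(4 + 1) + 4^4 + 2 = 1282  −1 ⇒ G_2=1281
G_2=1281  [base 4] 4^(4 + 1) + 4^4 + 1  →[4↦5]→  5^(5 + 1) + 5^5 + 1 = 18751  −1 ⇒ G_3=18750
G_3=18750  [base 5] 5^(5 + 1) + 5^5  →[5↦6]→  6^(6 + 1) + 6^6 = 326592  −1 ⇒ G_4=326591
G_4=326591  [base 6] 6^(6 + 1) + 5·6^5 + 5·6^4 + 5·6^3 + 5·6^2 + 5·6 + 5  →[6↦7]→  7^(7 + 1) + 5·7^5 + 5·7^4 + 5·7^3 + 5·7^2 + 5·7 + 5 = 5862841  −1 ⇒ G_5=5862840
G_5=5862840  [base 7] 7^(7 + 1) + 5·7^5 + 5·7^4 + 5·7^3 + 5·7^2 + 5·7 + 4  →[7↦8]→  8^(8 + 1) + 5·8^5 + 5·8^4 + 5·8^3 + 5·8^2 + 5·8 + 4 = 134404972  −1 ⇒ G_6=134404971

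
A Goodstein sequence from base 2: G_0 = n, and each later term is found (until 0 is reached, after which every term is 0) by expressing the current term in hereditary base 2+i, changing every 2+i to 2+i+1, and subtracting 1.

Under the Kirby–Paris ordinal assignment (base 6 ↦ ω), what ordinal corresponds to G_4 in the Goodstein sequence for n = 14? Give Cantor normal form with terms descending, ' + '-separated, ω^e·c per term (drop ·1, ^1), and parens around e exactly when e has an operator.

G_0 = 14. HB_2(14) = 2^(2 + 1) + 2^2 + 2. Bump = 111. G_1 = 110.
G_1 = 110. HB_3(110) = 3^(3 + 1) + 3^3 + 2. Bump = 1282. G_2 = 1281.
G_2 = 1281. HB_4(1281) = 4^(4 + 1) + 4^4 + 1. Bump = 18751. G_3 = 18750.
G_3 = 18750. HB_5(18750) = 5^(5 + 1) + 5^5. Bump = 326592. G_4 = 326591.
G_4 = 326591. HB_6(326591) = 6^(6 + 1) + 5·6^5 + 5·6^4 + 5·6^3 + 5·6^2 + 5·6 + 5. Bump = 5862841. G_5 = 5862840.

ω^(ω + 1) + ω^5·5 + ω^4·5 + ω^3·5 + ω^2·5 + ω·5 + 5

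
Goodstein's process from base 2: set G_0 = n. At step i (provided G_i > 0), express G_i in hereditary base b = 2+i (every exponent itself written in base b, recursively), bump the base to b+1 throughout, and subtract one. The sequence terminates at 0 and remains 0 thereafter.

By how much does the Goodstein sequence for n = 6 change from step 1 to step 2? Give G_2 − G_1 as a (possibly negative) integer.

base 2: 6 = 2^2 + 2; at 3: 3^3 + 3 = 30; next = 29
base 3: 29 = 3^3 + 2; at 4: 4^4 + 2 = 258; next = 257

228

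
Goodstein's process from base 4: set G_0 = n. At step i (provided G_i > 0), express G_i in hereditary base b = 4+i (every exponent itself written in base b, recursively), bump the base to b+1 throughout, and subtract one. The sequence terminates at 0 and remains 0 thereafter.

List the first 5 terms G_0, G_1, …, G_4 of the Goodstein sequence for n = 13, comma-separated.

base 4: 13 = 3·4 + 1; at 5: 3·5 + 1 = 16; next = 15
base 5: 15 = 3·5; at 6: 3·6 = 18; next = 17
base 6: 17 = 2·6 + 5; at 7: 2·7 + 5 = 19; next = 18
base 7: 18 = 2·7 + 4; at 8: 2·8 + 4 = 20; next = 19

13, 15, 17, 18, 19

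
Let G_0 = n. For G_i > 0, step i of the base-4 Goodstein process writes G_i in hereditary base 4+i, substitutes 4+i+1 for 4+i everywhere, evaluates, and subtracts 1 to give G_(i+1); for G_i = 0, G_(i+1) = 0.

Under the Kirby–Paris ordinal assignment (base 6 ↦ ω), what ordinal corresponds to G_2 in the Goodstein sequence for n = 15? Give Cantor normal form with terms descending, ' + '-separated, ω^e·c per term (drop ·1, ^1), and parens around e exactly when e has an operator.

G_0=15  [base 4] 3·4 + 3  →[4↦5]→  3·5 + 3 = 18  −1 ⇒ G_1=17
G_1=17  [base 5] 3·5 + 2  →[5↦6]→  3·6 + 2 = 20  −1 ⇒ G_2=19

ω·3 + 1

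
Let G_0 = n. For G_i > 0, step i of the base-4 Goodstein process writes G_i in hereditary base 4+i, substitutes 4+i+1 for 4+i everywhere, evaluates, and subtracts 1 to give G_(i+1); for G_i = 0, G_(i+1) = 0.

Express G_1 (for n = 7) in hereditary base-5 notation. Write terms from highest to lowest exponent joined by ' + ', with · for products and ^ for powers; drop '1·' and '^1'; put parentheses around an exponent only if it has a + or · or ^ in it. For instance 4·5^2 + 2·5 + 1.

5 + 2

7 —HB4→ 4 + 3 —bump→ 5 + 3 = 8 —(−1)→ 7
7 —HB5→ 5 + 2 —bump→ 6 + 2 = 8 —(−1)→ 7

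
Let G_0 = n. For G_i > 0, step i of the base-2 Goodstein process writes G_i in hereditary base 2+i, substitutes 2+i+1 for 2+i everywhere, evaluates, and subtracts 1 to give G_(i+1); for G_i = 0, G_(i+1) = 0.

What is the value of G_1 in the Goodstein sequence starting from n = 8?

80

base 2: 8 = 2^(2 + 1); at 3: 3^(3 + 1) = 81; next = 80
base 3: 80 = 2·3^3 + 2·3^2 + 2·3 + 2; at 4: 2·4^4 + 2·4^2 + 2·4 + 2 = 554; next = 553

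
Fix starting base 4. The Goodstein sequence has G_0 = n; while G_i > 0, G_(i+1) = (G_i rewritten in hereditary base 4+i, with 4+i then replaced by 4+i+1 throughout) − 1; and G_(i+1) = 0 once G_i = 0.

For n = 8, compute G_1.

9

G_0=8  [base 4] 2·4  →[4↦5]→  2·5 = 10  −1 ⇒ G_1=9
G_1=9  [base 5] 5 + 4  →[5↦6]→  6 + 4 = 10  −1 ⇒ G_2=9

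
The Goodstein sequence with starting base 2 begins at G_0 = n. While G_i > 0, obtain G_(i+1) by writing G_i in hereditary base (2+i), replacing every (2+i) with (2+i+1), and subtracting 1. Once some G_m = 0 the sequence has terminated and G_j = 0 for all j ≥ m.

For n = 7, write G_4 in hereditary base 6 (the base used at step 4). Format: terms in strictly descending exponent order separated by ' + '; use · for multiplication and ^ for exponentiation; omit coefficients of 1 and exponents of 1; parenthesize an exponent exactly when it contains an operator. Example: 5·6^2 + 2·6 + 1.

7 —HB2→ 2^2 + 2 + 1 —bump→ 3^3 + 3 + 1 = 31 —(−1)→ 30
30 —HB3→ 3^3 + 3 —bump→ 4^4 + 4 = 260 —(−1)→ 259
259 —HB4→ 4^4 + 3 —bump→ 5^5 + 3 = 3128 —(−1)→ 3127
3127 —HB5→ 5^5 + 2 —bump→ 6^6 + 2 = 46658 —(−1)→ 46657
46657 —HB6→ 6^6 + 1 —bump→ 7^7 + 1 = 823544 —(−1)→ 823543

6^6 + 1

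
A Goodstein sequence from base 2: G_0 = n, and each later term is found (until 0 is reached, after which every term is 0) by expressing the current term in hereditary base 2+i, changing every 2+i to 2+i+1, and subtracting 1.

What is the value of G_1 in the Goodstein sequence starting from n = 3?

G_0 = 3. HB_2(3) = 2 + 1. Bump = 4. G_1 = 3.
G_1 = 3. HB_3(3) = 3. Bump = 4. G_2 = 3.

3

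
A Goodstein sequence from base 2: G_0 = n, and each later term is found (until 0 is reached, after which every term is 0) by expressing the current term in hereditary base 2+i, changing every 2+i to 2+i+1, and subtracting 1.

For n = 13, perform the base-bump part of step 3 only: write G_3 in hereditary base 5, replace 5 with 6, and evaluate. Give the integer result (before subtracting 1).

[0] 13 ≡ 2^(2 + 1) + 2^2 + 1 (base 2). Lift 3: 109. −1: 108.
[1] 108 ≡ 3^(3 + 1) + 3^3 (base 3). Lift 4: 1280. −1: 1279.
[2] 1279 ≡ 4^(4 + 1) + 3·4^3 + 3·4^2 + 3·4 + 3 (base 4). Lift 5: 16093. −1: 16092.
[3] 16092 ≡ 5^(5 + 1) + 3·5^3 + 3·5^2 + 3·5 + 2 (base 5). Lift 6: 280712. −1: 280711.

280712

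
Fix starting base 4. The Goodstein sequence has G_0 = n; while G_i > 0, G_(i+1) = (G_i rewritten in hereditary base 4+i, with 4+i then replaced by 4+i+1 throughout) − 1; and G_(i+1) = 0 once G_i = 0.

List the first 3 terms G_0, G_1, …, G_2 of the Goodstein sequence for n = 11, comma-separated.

step 0: 11 = 2·4 + 3; sub 5 for 4: 2·5 + 3; = 13; G_1 = 13−1 = 12
step 1: 12 = 2·5 + 2; sub 6 for 5: 2·6 + 2; = 14; G_2 = 14−1 = 13

11, 12, 13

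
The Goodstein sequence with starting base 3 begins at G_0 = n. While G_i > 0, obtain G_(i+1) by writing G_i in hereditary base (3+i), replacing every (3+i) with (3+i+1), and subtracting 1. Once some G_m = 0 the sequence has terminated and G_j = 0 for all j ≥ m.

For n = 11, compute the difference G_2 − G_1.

8

[0] 11 ≡ 3^2 + 2 (base 3). Lift 4: 18. −1: 17.
[1] 17 ≡ 4^2 + 1 (base 4). Lift 5: 26. −1: 25.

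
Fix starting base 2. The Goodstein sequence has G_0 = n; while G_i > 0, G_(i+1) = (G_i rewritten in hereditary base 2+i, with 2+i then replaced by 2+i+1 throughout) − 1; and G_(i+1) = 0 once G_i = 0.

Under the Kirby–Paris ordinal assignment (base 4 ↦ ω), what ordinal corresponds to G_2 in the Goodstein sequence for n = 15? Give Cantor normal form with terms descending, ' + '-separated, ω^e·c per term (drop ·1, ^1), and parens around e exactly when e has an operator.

G_0 = 15. HB_2(15) = 2^(2 + 1) + 2^2 + 2 + 1. Bump = 112. G_1 = 111.
G_1 = 111. HB_3(111) = 3^(3 + 1) + 3^3 + 3. Bump = 1284. G_2 = 1283.
G_2 = 1283. HB_4(1283) = 4^(4 + 1) + 4^4 + 3. Bump = 18753. G_3 = 18752.

ω^(ω + 1) + ω^ω + 3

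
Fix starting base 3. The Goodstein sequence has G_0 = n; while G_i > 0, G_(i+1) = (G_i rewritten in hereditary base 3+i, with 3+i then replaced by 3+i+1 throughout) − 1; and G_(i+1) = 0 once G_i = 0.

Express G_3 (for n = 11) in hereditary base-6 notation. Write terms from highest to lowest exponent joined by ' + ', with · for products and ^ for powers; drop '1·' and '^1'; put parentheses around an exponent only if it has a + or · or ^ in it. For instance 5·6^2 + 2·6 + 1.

G_0=11  [base 3] 3^2 + 2  →[3↦4]→  4^2 + 2 = 18  −1 ⇒ G_1=17
G_1=17  [base 4] 4^2 + 1  →[4↦5]→  5^2 + 1 = 26  −1 ⇒ G_2=25
G_2=25  [base 5] 5^2  →[5↦6]→  6^2 = 36  −1 ⇒ G_3=35
G_3=35  [base 6] 5·6 + 5  →[6↦7]→  5·7 + 5 = 40  −1 ⇒ G_4=39

5·6 + 5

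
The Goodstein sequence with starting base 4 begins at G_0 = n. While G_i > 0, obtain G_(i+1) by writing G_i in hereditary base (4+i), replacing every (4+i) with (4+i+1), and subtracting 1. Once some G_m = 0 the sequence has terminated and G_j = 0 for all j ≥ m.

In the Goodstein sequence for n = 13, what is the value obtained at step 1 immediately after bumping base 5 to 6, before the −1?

18

13 —HB4→ 3·4 + 1 —bump→ 3·5 + 1 = 16 —(−1)→ 15
15 —HB5→ 3·5 —bump→ 3·6 = 18 —(−1)→ 17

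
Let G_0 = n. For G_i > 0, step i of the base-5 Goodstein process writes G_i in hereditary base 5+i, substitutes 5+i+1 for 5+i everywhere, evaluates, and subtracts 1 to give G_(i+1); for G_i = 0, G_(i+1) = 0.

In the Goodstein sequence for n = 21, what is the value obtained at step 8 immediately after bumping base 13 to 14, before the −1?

step 0: 21 = 4·5 + 1; sub 6 for 5: 4·6 + 1; = 25; G_1 = 25−1 = 24
step 1: 24 = 4·6; sub 7 for 6: 4·7; = 28; G_2 = 28−1 = 27
step 2: 27 = 3·7 + 6; sub 8 for 7: 3·8 + 6; = 30; G_3 = 30−1 = 29
step 3: 29 = 3·8 + 5; sub 9 for 8: 3·9 + 5; = 32; G_4 = 32−1 = 31
step 4: 31 = 3·9 + 4; sub 10 for 9: 3·10 + 4; = 34; G_5 = 34−1 = 33
step 5: 33 = 3·10 + 3; sub 11 for 10: 3·11 + 3; = 36; G_6 = 36−1 = 35
step 6: 35 = 3·11 + 2; sub 12 for 11: 3·12 + 2; = 38; G_7 = 38−1 = 37
step 7: 37 = 3·12 + 1; sub 13 for 12: 3·13 + 1; = 40; G_8 = 40−1 = 39

42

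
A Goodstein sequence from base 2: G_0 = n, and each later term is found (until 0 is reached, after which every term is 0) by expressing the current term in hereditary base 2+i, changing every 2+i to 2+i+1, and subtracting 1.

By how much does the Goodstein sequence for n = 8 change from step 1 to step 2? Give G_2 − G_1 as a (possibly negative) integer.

8 —HB2→ 2^(2 + 1) —bump→ 3^(3 + 1) = 81 —(−1)→ 80
80 —HB3→ 2·3^3 + 2·3^2 + 2·3 + 2 —bump→ 2·4^4 + 2·4^2 + 2·4 + 2 = 554 —(−1)→ 553

473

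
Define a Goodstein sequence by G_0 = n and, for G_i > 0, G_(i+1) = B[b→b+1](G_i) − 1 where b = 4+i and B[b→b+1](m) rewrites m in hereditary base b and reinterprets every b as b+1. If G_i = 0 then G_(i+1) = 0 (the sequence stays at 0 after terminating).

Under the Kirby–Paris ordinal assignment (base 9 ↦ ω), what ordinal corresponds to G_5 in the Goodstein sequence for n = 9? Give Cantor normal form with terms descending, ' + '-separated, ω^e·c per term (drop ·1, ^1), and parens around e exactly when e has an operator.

(0) 9|_4 = 2·4 + 1 ↦ 2·5 + 1|_5 = 11 ⇒ 10
(1) 10|_5 = 2·5 ↦ 2·6|_6 = 12 ⇒ 11
(2) 11|_6 = 6 + 5 ↦ 7 + 5|_7 = 12 ⇒ 11
(3) 11|_7 = 7 + 4 ↦ 8 + 4|_8 = 12 ⇒ 11
(4) 11|_8 = 8 + 3 ↦ 9 + 3|_9 = 12 ⇒ 11
(5) 11|_9 = 9 + 2 ↦ 10 + 2|_10 = 12 ⇒ 11

ω + 2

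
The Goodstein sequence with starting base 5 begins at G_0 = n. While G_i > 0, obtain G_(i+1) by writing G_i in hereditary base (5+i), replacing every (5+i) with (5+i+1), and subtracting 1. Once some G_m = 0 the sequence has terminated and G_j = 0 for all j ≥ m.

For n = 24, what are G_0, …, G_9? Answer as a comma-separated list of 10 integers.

base 5: 24 = 4·5 + 4; at 6: 4·6 + 4 = 28; next = 27
base 6: 27 = 4·6 + 3; at 7: 4·7 + 3 = 31; next = 30
base 7: 30 = 4·7 + 2; at 8: 4·8 + 2 = 34; next = 33
base 8: 33 = 4·8 + 1; at 9: 4·9 + 1 = 37; next = 36
base 9: 36 = 4·9; at 10: 4·10 = 40; next = 39
base 10: 39 = 3·10 + 9; at 11: 3·11 + 9 = 42; next = 41
base 11: 41 = 3·11 + 8; at 12: 3·12 + 8 = 44; next = 43
base 12: 43 = 3·12 + 7; at 13: 3·13 + 7 = 46; next = 45
base 13: 45 = 3·13 + 6; at 14: 3·14 + 6 = 48; next = 47

24, 27, 30, 33, 36, 39, 41, 43, 45, 47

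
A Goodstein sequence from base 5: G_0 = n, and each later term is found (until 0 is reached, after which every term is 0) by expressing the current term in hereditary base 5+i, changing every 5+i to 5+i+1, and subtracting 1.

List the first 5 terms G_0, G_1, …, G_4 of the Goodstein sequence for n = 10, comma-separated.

10 —HB5→ 2·5 —bump→ 2·6 = 12 —(−1)→ 11
11 —HB6→ 6 + 5 —bump→ 7 + 5 = 12 —(−1)→ 11
11 —HB7→ 7 + 4 —bump→ 8 + 4 = 12 —(−1)→ 11
11 —HB8→ 8 + 3 —bump→ 9 + 3 = 12 —(−1)→ 11

10, 11, 11, 11, 11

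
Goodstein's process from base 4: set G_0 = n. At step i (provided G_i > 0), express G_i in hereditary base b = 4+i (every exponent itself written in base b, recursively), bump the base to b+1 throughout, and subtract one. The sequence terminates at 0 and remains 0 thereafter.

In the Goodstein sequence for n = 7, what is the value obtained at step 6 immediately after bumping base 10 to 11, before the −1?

[0] 7 ≡ 4 + 3 (base 4). Lift 5: 8. −1: 7.
[1] 7 ≡ 5 + 2 (base 5). Lift 6: 8. −1: 7.
[2] 7 ≡ 6 + 1 (base 6). Lift 7: 8. −1: 7.
[3] 7 ≡ 7 (base 7). Lift 8: 8. −1: 7.
[4] 7 ≡ 7 (base 8). Lift 9: 7. −1: 6.
[5] 6 ≡ 6 (base 9). Lift 10: 6. −1: 5.
[6] 5 ≡ 5 (base 10). Lift 11: 5. −1: 4.

5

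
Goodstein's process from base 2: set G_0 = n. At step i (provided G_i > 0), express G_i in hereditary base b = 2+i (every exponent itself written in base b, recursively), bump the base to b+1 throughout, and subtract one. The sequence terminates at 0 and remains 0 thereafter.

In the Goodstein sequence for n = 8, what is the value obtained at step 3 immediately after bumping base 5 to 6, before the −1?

93396

i=0: 8 = 2^(2 + 1) (b=2); 2→3: 3^(3 + 1) = 81; 81−1 = 80
i=1: 80 = 2·3^3 + 2·3^2 + 2·3 + 2 (b=3); 3→4: 2·4^4 + 2·4^2 + 2·4 + 2 = 554; 554−1 = 553
i=2: 553 = 2·4^4 + 2·4^2 + 2·4 + 1 (b=4); 4→5: 2·5^5 + 2·5^2 + 2·5 + 1 = 6311; 6311−1 = 6310
i=3: 6310 = 2·5^5 + 2·5^2 + 2·5 (b=5); 5→6: 2·6^6 + 2·6^2 + 2·6 = 93396; 93396−1 = 93395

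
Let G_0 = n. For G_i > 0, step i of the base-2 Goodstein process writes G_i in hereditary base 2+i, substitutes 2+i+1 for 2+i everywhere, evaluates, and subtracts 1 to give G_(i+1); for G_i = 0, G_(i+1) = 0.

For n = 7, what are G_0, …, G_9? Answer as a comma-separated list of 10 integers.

[0] 7 ≡ 2^2 + 2 + 1 (base 2). Lift 3: 31. −1: 30.
[1] 30 ≡ 3^3 + 3 (base 3). Lift 4: 260. −1: 259.
[2] 259 ≡ 4^4 + 3 (base 4). Lift 5: 3128. −1: 3127.
[3] 3127 ≡ 5^5 + 2 (base 5). Lift 6: 46658. −1: 46657.
[4] 46657 ≡ 6^6 + 1 (base 6). Lift 7: 823544. −1: 823543.
[5] 823543 ≡ 7^7 (base 7). Lift 8: 16777216. −1: 16777215.
[6] 16777215 ≡ 7·8^7 + 7·8^6 + 7·8^5 + 7·8^4 + 7·8^3 + 7·8^2 + 7·8 + 7 (base 8). Lift 9: 37665880. −1: 37665879.
[7] 37665879 ≡ 7·9^7 + 7·9^6 + 7·9^5 + 7·9^4 + 7·9^3 + 7·9^2 + 7·9 + 6 (base 9). Lift 10: 77777776. −1: 77777775.
[8] 77777775 ≡ 7·10^7 + 7·10^6 + 7·10^5 + 7·10^4 + 7·10^3 + 7·10^2 + 7·10 + 5 (base 10). Lift 11: 150051214. −1: 150051213.

7, 30, 259, 3127, 46657, 823543, 16777215, 37665879, 77777775, 150051213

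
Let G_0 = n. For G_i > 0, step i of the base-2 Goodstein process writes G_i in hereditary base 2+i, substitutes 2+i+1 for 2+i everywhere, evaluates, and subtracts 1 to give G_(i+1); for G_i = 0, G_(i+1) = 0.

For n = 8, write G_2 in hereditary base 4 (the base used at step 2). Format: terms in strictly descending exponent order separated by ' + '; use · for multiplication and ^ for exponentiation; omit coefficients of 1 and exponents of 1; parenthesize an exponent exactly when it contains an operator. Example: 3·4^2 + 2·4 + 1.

2·4^4 + 2·4^2 + 2·4 + 1

i=0: 8 = 2^(2 + 1) (b=2); 2→3: 3^(3 + 1) = 81; 81−1 = 80
i=1: 80 = 2·3^3 + 2·3^2 + 2·3 + 2 (b=3); 3→4: 2·4^4 + 2·4^2 + 2·4 + 2 = 554; 554−1 = 553
i=2: 553 = 2·4^4 + 2·4^2 + 2·4 + 1 (b=4); 4→5: 2·5^5 + 2·5^2 + 2·5 + 1 = 6311; 6311−1 = 6310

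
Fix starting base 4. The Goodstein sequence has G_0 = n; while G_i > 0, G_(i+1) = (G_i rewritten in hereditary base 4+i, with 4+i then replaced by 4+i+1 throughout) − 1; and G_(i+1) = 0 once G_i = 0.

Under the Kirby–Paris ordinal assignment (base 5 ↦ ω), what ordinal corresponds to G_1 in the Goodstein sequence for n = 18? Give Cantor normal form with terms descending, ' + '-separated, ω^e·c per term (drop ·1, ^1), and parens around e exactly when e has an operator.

base 4: 18 = 4^2 + 2; at 5: 5^2 + 2 = 27; next = 26
base 5: 26 = 5^2 + 1; at 6: 6^2 + 1 = 37; next = 36

ω^2 + 1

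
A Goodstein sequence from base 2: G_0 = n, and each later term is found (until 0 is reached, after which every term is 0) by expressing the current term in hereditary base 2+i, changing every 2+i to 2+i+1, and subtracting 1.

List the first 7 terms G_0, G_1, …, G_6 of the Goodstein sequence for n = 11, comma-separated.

11, 84, 1027, 15627, 279937, 5764801, 134217727

base 2: 11 = 2^(2 + 1) + 2 + 1; at 3: 3^(3 + 1) + 3 + 1 = 85; next = 84
base 3: 84 = 3^(3 + 1) + 3; at 4: 4^(4 + 1) + 4 = 1028; next = 1027
base 4: 1027 = 4^(4 + 1) + 3; at 5: 5^(5 + 1) + 3 = 15628; next = 15627
base 5: 15627 = 5^(5 + 1) + 2; at 6: 6^(6 + 1) + 2 = 279938; next = 279937
base 6: 279937 = 6^(6 + 1) + 1; at 7: 7^(7 + 1) + 1 = 5764802; next = 5764801
base 7: 5764801 = 7^(7 + 1); at 8: 8^(8 + 1) = 134217728; next = 134217727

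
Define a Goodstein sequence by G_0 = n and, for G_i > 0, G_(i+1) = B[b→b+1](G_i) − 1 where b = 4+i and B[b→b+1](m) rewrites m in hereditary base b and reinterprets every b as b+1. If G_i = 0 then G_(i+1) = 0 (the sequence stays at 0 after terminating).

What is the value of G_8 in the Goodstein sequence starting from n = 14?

25

i=0: 14 = 3·4 + 2 (b=4); 4→5: 3·5 + 2 = 17; 17−1 = 16
i=1: 16 = 3·5 + 1 (b=5); 5→6: 3·6 + 1 = 19; 19−1 = 18
i=2: 18 = 3·6 (b=6); 6→7: 3·7 = 21; 21−1 = 20
i=3: 20 = 2·7 + 6 (b=7); 7→8: 2·8 + 6 = 22; 22−1 = 21
i=4: 21 = 2·8 + 5 (b=8); 8→9: 2·9 + 5 = 23; 23−1 = 22
i=5: 22 = 2·9 + 4 (b=9); 9→10: 2·10 + 4 = 24; 24−1 = 23
i=6: 23 = 2·10 + 3 (b=10); 10→11: 2·11 + 3 = 25; 25−1 = 24
i=7: 24 = 2·11 + 2 (b=11); 11→12: 2·12 + 2 = 26; 26−1 = 25
i=8: 25 = 2·12 + 1 (b=12); 12→13: 2·13 + 1 = 27; 27−1 = 26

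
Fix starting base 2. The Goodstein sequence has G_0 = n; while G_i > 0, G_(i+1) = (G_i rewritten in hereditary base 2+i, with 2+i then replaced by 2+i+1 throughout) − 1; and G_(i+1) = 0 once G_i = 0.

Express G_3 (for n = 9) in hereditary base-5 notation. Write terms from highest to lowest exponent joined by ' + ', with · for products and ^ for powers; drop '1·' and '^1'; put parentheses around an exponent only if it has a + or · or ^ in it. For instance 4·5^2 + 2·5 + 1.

9 —HB2→ 2^(2 + 1) + 1 —bump→ 3^(3 + 1) + 1 = 82 —(−1)→ 81
81 —HB3→ 3^(3 + 1) —bump→ 4^(4 + 1) = 1024 —(−1)→ 1023
1023 —HB4→ 3·4^4 + 3·4^3 + 3·4^2 + 3·4 + 3 —bump→ 3·5^5 + 3·5^3 + 3·5^2 + 3·5 + 3 = 9843 —(−1)→ 9842
9842 —HB5→ 3·5^5 + 3·5^3 + 3·5^2 + 3·5 + 2 —bump→ 3·6^6 + 3·6^3 + 3·6^2 + 3·6 + 2 = 140744 —(−1)→ 140743

3·5^5 + 3·5^3 + 3·5^2 + 3·5 + 2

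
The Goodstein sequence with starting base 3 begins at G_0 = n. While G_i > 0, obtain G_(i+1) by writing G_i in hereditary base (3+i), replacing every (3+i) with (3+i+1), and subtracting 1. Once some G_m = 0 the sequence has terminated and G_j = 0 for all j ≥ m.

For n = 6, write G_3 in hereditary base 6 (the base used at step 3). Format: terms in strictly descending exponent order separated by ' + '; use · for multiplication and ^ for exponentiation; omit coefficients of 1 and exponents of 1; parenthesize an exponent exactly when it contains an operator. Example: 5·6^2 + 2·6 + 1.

6 + 1

step 0: 6 = 2·3; sub 4 for 3: 2·4; = 8; G_1 = 8−1 = 7
step 1: 7 = 4 + 3; sub 5 for 4: 5 + 3; = 8; G_2 = 8−1 = 7
step 2: 7 = 5 + 2; sub 6 for 5: 6 + 2; = 8; G_3 = 8−1 = 7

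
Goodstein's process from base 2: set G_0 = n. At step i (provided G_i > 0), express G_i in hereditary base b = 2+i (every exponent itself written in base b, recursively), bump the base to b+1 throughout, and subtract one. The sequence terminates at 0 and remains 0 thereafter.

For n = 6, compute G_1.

29

6 —HB2→ 2^2 + 2 —bump→ 3^3 + 3 = 30 —(−1)→ 29
29 —HB3→ 3^3 + 2 —bump→ 4^4 + 2 = 258 —(−1)→ 257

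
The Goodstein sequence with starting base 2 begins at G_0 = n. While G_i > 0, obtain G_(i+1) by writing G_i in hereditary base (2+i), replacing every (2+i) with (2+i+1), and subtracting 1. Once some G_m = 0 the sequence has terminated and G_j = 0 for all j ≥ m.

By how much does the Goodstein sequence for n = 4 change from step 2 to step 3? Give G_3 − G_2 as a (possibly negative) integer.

19

step 0: 4 = 2^2; sub 3 for 2: 3^3; = 27; G_1 = 27−1 = 26
step 1: 26 = 2·3^2 + 2·3 + 2; sub 4 for 3: 2·4^2 + 2·4 + 2; = 42; G_2 = 42−1 = 41
step 2: 41 = 2·4^2 + 2·4 + 1; sub 5 for 4: 2·5^2 + 2·5 + 1; = 61; G_3 = 61−1 = 60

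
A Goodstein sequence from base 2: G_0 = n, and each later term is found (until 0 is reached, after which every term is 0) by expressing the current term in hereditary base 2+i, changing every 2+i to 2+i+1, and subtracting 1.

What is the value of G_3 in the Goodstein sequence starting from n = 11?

[0] 11 ≡ 2^(2 + 1) + 2 + 1 (base 2). Lift 3: 85. −1: 84.
[1] 84 ≡ 3^(3 + 1) + 3 (base 3). Lift 4: 1028. −1: 1027.
[2] 1027 ≡ 4^(4 + 1) + 3 (base 4). Lift 5: 15628. −1: 15627.

15627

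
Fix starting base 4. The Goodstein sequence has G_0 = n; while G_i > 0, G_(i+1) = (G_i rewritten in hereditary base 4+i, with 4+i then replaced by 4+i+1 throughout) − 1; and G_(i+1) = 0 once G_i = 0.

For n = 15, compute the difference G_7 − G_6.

1

15 —HB4→ 3·4 + 3 —bump→ 3·5 + 3 = 18 —(−1)→ 17
17 —HB5→ 3·5 + 2 —bump→ 3·6 + 2 = 20 —(−1)→ 19
19 —HB6→ 3·6 + 1 —bump→ 3·7 + 1 = 22 —(−1)→ 21
21 —HB7→ 3·7 —bump→ 3·8 = 24 —(−1)→ 23
23 —HB8→ 2·8 + 7 —bump→ 2·9 + 7 = 25 —(−1)→ 24
24 —HB9→ 2·9 + 6 —bump→ 2·10 + 6 = 26 —(−1)→ 25
25 —HB10→ 2·10 + 5 —bump→ 2·11 + 5 = 27 —(−1)→ 26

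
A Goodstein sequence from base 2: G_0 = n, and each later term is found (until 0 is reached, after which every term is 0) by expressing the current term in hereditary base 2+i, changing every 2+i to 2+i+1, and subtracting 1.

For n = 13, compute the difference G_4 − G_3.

G_0 = 13. HB_2(13) = 2^(2 + 1) + 2^2 + 1. Bump = 109. G_1 = 108.
G_1 = 108. HB_3(108) = 3^(3 + 1) + 3^3. Bump = 1280. G_2 = 1279.
G_2 = 1279. HB_4(1279) = 4^(4 + 1) + 3·4^3 + 3·4^2 + 3·4 + 3. Bump = 16093. G_3 = 16092.
G_3 = 16092. HB_5(16092) = 5^(5 + 1) + 3·5^3 + 3·5^2 + 3·5 + 2. Bump = 280712. G_4 = 280711.

264619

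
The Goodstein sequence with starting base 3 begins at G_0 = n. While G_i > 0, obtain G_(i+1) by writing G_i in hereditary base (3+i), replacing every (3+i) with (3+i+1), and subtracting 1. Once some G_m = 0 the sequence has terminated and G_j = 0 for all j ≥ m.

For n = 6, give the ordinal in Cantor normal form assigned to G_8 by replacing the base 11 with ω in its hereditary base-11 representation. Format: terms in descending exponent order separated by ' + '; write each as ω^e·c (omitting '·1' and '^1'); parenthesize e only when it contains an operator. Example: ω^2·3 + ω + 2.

G_0=6  [base 3] 2·3  →[3↦4]→  2·4 = 8  −1 ⇒ G_1=7
G_1=7  [base 4] 4 + 3  →[4↦5]→  5 + 3 = 8  −1 ⇒ G_2=7
G_2=7  [base 5] 5 + 2  →[5↦6]→  6 + 2 = 8  −1 ⇒ G_3=7
G_3=7  [base 6] 6 + 1  →[6↦7]→  7 + 1 = 8  −1 ⇒ G_4=7
G_4=7  [base 7] 7  →[7↦8]→  8 = 8  −1 ⇒ G_5=7
G_5=7  [base 8] 7  →[8↦9]→  7 = 7  −1 ⇒ G_6=6
G_6=6  [base 9] 6  →[9↦10]→  6 = 6  −1 ⇒ G_7=5
G_7=5  [base 10] 5  →[10↦11]→  5 = 5  −1 ⇒ G_8=4
G_8=4  [base 11] 4  →[11↦12]→  4 = 4  −1 ⇒ G_9=3

4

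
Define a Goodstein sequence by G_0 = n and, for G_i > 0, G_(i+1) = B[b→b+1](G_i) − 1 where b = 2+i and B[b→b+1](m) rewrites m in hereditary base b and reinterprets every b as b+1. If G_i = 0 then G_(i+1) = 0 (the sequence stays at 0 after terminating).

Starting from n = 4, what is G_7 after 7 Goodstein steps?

(0) 4|_2 = 2^2 ↦ 3^3|_3 = 27 ⇒ 26
(1) 26|_3 = 2·3^2 + 2·3 + 2 ↦ 2·4^2 + 2·4 + 2|_4 = 42 ⇒ 41
(2) 41|_4 = 2·4^2 + 2·4 + 1 ↦ 2·5^2 + 2·5 + 1|_5 = 61 ⇒ 60
(3) 60|_5 = 2·5^2 + 2·5 ↦ 2·6^2 + 2·6|_6 = 84 ⇒ 83
(4) 83|_6 = 2·6^2 + 6 + 5 ↦ 2·7^2 + 7 + 5|_7 = 110 ⇒ 109
(5) 109|_7 = 2·7^2 + 7 + 4 ↦ 2·8^2 + 8 + 4|_8 = 140 ⇒ 139
(6) 139|_8 = 2·8^2 + 8 + 3 ↦ 2·9^2 + 9 + 3|_9 = 174 ⇒ 173
(7) 173|_9 = 2·9^2 + 9 + 2 ↦ 2·10^2 + 10 + 2|_10 = 212 ⇒ 211

173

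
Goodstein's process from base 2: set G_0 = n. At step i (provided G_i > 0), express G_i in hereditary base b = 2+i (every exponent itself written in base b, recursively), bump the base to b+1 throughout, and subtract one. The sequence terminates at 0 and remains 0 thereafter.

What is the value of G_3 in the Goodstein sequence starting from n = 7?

3127

step 0: 7 = 2^2 + 2 + 1; sub 3 for 2: 3^3 + 3 + 1; = 31; G_1 = 31−1 = 30
step 1: 30 = 3^3 + 3; sub 4 for 3: 4^4 + 4; = 260; G_2 = 260−1 = 259
step 2: 259 = 4^4 + 3; sub 5 for 4: 5^5 + 3; = 3128; G_3 = 3128−1 = 3127
step 3: 3127 = 5^5 + 2; sub 6 for 5: 6^6 + 2; = 46658; G_4 = 46658−1 = 46657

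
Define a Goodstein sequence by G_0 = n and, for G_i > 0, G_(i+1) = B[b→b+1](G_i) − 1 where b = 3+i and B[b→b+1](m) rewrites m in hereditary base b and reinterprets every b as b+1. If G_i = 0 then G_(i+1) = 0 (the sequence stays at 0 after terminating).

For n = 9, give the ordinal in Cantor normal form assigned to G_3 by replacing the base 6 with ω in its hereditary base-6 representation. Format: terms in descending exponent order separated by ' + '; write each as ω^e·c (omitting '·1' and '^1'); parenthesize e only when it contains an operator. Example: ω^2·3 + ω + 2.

ω·3 + 1

G_0 = 9. HB_3(9) = 3^2. Bump = 16. G_1 = 15.
G_1 = 15. HB_4(15) = 3·4 + 3. Bump = 18. G_2 = 17.
G_2 = 17. HB_5(17) = 3·5 + 2. Bump = 20. G_3 = 19.
G_3 = 19. HB_6(19) = 3·6 + 1. Bump = 22. G_4 = 21.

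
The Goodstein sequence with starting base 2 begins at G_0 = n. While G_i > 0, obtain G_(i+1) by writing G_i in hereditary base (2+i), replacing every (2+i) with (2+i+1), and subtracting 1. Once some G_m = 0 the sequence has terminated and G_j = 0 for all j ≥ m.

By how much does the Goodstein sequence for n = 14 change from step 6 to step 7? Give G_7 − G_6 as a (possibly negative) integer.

3352711577

base 2: 14 = 2^(2 + 1) + 2^2 + 2; at 3: 3^(3 + 1) + 3^3 + 3 = 111; next = 110
base 3: 110 = 3^(3 + 1) + 3^3 + 2; at 4: 4^(4 + 1) + 4^4 + 2 = 1282; next = 1281
base 4: 1281 = 4^(4 + 1) + 4^4 + 1; at 5: 5^(5 + 1) + 5^5 + 1 = 18751; next = 18750
base 5: 18750 = 5^(5 + 1) + 5^5; at 6: 6^(6 + 1) + 6^6 = 326592; next = 326591
base 6: 326591 = 6^(6 + 1) + 5·6^5 + 5·6^4 + 5·6^3 + 5·6^2 + 5·6 + 5; at 7: 7^(7 + 1) + 5·7^5 + 5·7^4 + 5·7^3 + 5·7^2 + 5·7 + 5 = 5862841; next = 5862840
base 7: 5862840 = 7^(7 + 1) + 5·7^5 + 5·7^4 + 5·7^3 + 5·7^2 + 5·7 + 4; at 8: 8^(8 + 1) + 5·8^5 + 5·8^4 + 5·8^3 + 5·8^2 + 5·8 + 4 = 134404972; next = 134404971
base 8: 134404971 = 8^(8 + 1) + 5·8^5 + 5·8^4 + 5·8^3 + 5·8^2 + 5·8 + 3; at 9: 9^(9 + 1) + 5·9^5 + 5·9^4 + 5·9^3 + 5·9^2 + 5·9 + 3 = 3487116549; next = 3487116548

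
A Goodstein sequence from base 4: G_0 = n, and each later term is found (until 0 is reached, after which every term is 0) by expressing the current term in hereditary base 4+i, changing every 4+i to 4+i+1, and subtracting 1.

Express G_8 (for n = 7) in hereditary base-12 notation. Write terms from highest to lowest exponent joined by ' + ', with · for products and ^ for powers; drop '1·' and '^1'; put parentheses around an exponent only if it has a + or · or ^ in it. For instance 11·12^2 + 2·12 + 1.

G_0 = 7. HB_4(7) = 4 + 3. Bump = 8. G_1 = 7.
G_1 = 7. HB_5(7) = 5 + 2. Bump = 8. G_2 = 7.
G_2 = 7. HB_6(7) = 6 + 1. Bump = 8. G_3 = 7.
G_3 = 7. HB_7(7) = 7. Bump = 8. G_4 = 7.
G_4 = 7. HB_8(7) = 7. Bump = 7. G_5 = 6.
G_5 = 6. HB_9(6) = 6. Bump = 6. G_6 = 5.
G_6 = 5. HB_10(5) = 5. Bump = 5. G_7 = 4.
G_7 = 4. HB_11(4) = 4. Bump = 4. G_8 = 3.
G_8 = 3. HB_12(3) = 3. Bump = 3. G_9 = 2.

3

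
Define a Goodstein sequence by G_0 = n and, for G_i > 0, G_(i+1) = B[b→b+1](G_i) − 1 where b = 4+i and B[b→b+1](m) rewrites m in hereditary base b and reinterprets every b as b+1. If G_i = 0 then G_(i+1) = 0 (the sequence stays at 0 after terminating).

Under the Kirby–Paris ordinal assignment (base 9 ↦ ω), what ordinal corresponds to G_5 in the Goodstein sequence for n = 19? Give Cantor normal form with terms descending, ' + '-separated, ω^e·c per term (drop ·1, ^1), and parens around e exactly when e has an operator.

G_0 = 19. HB_4(19) = 4^2 + 3. Bump = 28. G_1 = 27.
G_1 = 27. HB_5(27) = 5^2 + 2. Bump = 38. G_2 = 37.
G_2 = 37. HB_6(37) = 6^2 + 1. Bump = 50. G_3 = 49.
G_3 = 49. HB_7(49) = 7^2. Bump = 64. G_4 = 63.
G_4 = 63. HB_8(63) = 7·8 + 7. Bump = 70. G_5 = 69.
G_5 = 69. HB_9(69) = 7·9 + 6. Bump = 76. G_6 = 75.

ω·7 + 6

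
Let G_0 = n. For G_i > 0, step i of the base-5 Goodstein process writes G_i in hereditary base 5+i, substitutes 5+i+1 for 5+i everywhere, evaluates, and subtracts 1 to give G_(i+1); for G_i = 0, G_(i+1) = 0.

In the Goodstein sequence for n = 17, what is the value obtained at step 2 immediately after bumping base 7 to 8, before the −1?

24

G_0 = 17. HB_5(17) = 3·5 + 2. Bump = 20. G_1 = 19.
G_1 = 19. HB_6(19) = 3·6 + 1. Bump = 22. G_2 = 21.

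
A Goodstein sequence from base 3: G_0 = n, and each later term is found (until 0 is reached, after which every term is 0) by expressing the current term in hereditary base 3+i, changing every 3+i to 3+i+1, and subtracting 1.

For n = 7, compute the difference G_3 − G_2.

0

(0) 7|_3 = 2·3 + 1 ↦ 2·4 + 1|_4 = 9 ⇒ 8
(1) 8|_4 = 2·4 ↦ 2·5|_5 = 10 ⇒ 9
(2) 9|_5 = 5 + 4 ↦ 6 + 4|_6 = 10 ⇒ 9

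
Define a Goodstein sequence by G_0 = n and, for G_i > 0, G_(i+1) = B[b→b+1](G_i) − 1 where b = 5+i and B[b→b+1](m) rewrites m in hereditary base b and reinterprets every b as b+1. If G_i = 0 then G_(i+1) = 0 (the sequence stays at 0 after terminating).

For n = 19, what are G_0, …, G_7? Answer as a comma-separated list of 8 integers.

G_0 = 19. HB_5(19) = 3·5 + 4. Bump = 22. G_1 = 21.
G_1 = 21. HB_6(21) = 3·6 + 3. Bump = 24. G_2 = 23.
G_2 = 23. HB_7(23) = 3·7 + 2. Bump = 26. G_3 = 25.
G_3 = 25. HB_8(25) = 3·8 + 1. Bump = 28. G_4 = 27.
G_4 = 27. HB_9(27) = 3·9. Bump = 30. G_5 = 29.
G_5 = 29. HB_10(29) = 2·10 + 9. Bump = 31. G_6 = 30.
G_6 = 30. HB_11(30) = 2·11 + 8. Bump = 32. G_7 = 31.

19, 21, 23, 25, 27, 29, 30, 31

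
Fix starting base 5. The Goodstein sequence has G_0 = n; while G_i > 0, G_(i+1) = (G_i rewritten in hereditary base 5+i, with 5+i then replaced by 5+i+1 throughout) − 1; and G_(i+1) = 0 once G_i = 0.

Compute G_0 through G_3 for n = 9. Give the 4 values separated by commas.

9, 9, 9, 9

G_0=9  [base 5] 5 + 4  →[5↦6]→  6 + 4 = 10  −1 ⇒ G_1=9
G_1=9  [base 6] 6 + 3  →[6↦7]→  7 + 3 = 10  −1 ⇒ G_2=9
G_2=9  [base 7] 7 + 2  →[7↦8]→  8 + 2 = 10  −1 ⇒ G_3=9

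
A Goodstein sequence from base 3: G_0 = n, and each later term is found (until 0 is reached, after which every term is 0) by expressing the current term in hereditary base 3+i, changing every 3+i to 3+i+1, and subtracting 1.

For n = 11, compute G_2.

step 0: 11 = 3^2 + 2; sub 4 for 3: 4^2 + 2; = 18; G_1 = 18−1 = 17
step 1: 17 = 4^2 + 1; sub 5 for 4: 5^2 + 1; = 26; G_2 = 26−1 = 25

25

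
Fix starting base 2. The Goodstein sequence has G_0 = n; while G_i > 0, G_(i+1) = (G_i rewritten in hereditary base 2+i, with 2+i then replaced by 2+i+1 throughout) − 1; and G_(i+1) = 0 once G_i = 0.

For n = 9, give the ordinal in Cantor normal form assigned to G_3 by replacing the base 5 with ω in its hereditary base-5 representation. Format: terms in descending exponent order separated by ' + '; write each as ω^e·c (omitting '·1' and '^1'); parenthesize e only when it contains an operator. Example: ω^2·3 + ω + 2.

ω^ω·3 + ω^3·3 + ω^2·3 + ω·3 + 2

base 2: 9 = 2^(2 + 1) + 1; at 3: 3^(3 + 1) + 1 = 82; next = 81
base 3: 81 = 3^(3 + 1); at 4: 4^(4 + 1) = 1024; next = 1023
base 4: 1023 = 3·4^4 + 3·4^3 + 3·4^2 + 3·4 + 3; at 5: 3·5^5 + 3·5^3 + 3·5^2 + 3·5 + 3 = 9843; next = 9842
base 5: 9842 = 3·5^5 + 3·5^3 + 3·5^2 + 3·5 + 2; at 6: 3·6^6 + 3·6^3 + 3·6^2 + 3·6 + 2 = 140744; next = 140743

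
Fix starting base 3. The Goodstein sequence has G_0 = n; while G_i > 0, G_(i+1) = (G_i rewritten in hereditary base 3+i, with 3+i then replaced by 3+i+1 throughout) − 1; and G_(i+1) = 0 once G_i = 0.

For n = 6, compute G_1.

step 0: 6 = 2·3; sub 4 for 3: 2·4; = 8; G_1 = 8−1 = 7
step 1: 7 = 4 + 3; sub 5 for 4: 5 + 3; = 8; G_2 = 8−1 = 7

7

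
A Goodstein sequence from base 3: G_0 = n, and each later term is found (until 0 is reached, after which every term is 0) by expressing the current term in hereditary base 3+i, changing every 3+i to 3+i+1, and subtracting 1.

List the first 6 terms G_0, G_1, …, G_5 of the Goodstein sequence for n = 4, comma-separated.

4, 4, 4, 3, 2, 1

base 3: 4 = 3 + 1; at 4: 4 + 1 = 5; next = 4
base 4: 4 = 4; at 5: 5 = 5; next = 4
base 5: 4 = 4; at 6: 4 = 4; next = 3
base 6: 3 = 3; at 7: 3 = 3; next = 2
base 7: 2 = 2; at 8: 2 = 2; next = 1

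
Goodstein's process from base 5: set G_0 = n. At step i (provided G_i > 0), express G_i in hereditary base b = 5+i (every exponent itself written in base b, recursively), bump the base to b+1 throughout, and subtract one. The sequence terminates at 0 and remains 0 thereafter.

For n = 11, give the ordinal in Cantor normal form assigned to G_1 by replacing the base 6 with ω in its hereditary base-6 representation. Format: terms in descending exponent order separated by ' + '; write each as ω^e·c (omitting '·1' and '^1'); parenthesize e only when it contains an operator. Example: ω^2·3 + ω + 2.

ω·2

step 0: 11 = 2·5 + 1; sub 6 for 5: 2·6 + 1; = 13; G_1 = 13−1 = 12
step 1: 12 = 2·6; sub 7 for 6: 2·7; = 14; G_2 = 14−1 = 13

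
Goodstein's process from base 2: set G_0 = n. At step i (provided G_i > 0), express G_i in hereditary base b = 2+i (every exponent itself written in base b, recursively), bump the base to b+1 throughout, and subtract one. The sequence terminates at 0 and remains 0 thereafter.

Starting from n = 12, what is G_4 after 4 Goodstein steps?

280019

base 2: 12 = 2^(2 + 1) + 2^2; at 3: 3^(3 + 1) + 3^3 = 108; next = 107
base 3: 107 = 3^(3 + 1) + 2·3^2 + 2·3 + 2; at 4: 4^(4 + 1) + 2·4^2 + 2·4 + 2 = 1066; next = 1065
base 4: 1065 = 4^(4 + 1) + 2·4^2 + 2·4 + 1; at 5: 5^(5 + 1) + 2·5^2 + 2·5 + 1 = 15686; next = 15685
base 5: 15685 = 5^(5 + 1) + 2·5^2 + 2·5; at 6: 6^(6 + 1) + 2·6^2 + 2·6 = 280020; next = 280019
base 6: 280019 = 6^(6 + 1) + 2·6^2 + 6 + 5; at 7: 7^(7 + 1) + 2·7^2 + 7 + 5 = 5764911; next = 5764910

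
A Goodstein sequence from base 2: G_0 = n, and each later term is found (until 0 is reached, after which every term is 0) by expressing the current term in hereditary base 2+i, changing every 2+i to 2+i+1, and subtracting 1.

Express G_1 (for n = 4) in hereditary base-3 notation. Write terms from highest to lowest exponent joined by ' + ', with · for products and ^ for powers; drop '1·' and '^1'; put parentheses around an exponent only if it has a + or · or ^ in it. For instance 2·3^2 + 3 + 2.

base 2: 4 = 2^2; at 3: 3^3 = 27; next = 26
base 3: 26 = 2·3^2 + 2·3 + 2; at 4: 2·4^2 + 2·4 + 2 = 42; next = 41

2·3^2 + 2·3 + 2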